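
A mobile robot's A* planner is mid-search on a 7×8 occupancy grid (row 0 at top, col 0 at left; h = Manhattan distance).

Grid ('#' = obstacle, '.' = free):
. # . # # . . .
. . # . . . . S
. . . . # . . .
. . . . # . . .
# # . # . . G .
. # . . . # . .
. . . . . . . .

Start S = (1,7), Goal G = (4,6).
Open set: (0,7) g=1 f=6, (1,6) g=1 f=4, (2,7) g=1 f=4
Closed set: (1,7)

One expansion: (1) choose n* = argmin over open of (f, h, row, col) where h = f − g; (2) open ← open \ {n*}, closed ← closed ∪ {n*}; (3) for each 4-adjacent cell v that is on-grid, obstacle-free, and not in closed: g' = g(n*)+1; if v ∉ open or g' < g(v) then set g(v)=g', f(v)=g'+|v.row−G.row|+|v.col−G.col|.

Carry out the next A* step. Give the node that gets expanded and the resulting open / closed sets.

step 1: expand (1,6) (f=4, h=3) → closed; open now [(0,6) g=2 f=6, (0,7) g=1 f=6, (1,5) g=2 f=6, (2,6) g=2 f=4, (2,7) g=1 f=4]

expanded=(1,6); open=[(0,6) g=2 f=6, (0,7) g=1 f=6, (1,5) g=2 f=6, (2,6) g=2 f=4, (2,7) g=1 f=4]; closed=[(1,6), (1,7)]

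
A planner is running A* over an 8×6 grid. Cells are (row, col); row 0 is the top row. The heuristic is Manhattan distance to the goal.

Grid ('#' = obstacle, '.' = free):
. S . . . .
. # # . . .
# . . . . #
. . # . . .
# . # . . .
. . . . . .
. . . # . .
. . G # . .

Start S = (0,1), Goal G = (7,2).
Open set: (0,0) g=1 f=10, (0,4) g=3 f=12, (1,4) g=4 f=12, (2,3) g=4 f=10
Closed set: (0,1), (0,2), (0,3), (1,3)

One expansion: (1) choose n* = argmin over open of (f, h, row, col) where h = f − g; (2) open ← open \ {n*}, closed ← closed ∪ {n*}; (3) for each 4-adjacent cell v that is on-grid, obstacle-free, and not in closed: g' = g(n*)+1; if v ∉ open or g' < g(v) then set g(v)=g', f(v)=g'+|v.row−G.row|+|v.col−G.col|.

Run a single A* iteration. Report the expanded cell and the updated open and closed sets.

expanded=(2,3); open=[(0,0) g=1 f=10, (0,4) g=3 f=12, (1,4) g=4 f=12, (2,2) g=5 f=10, (2,4) g=5 f=12, (3,3) g=5 f=10]; closed=[(0,1), (0,2), (0,3), (1,3), (2,3)]

step 1: expand (2,3) (f=10, h=6) → closed; open now [(0,0) g=1 f=10, (0,4) g=3 f=12, (1,4) g=4 f=12, (2,2) g=5 f=10, (2,4) g=5 f=12, (3,3) g=5 f=10]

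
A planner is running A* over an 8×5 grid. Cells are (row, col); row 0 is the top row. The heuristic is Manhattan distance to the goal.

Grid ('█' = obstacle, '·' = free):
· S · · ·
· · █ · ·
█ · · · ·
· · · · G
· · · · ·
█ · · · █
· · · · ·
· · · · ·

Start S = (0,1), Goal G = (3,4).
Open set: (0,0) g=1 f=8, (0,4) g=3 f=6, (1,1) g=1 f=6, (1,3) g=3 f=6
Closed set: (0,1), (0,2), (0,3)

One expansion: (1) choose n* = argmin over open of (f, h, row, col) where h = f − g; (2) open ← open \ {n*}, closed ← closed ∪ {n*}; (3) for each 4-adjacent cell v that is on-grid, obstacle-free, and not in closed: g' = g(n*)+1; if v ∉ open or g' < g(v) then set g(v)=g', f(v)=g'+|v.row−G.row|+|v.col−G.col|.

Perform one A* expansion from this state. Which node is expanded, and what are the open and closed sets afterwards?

step 1: expand (0,4) (f=6, h=3) → closed; open now [(0,0) g=1 f=8, (1,1) g=1 f=6, (1,3) g=3 f=6, (1,4) g=4 f=6]

expanded=(0,4); open=[(0,0) g=1 f=8, (1,1) g=1 f=6, (1,3) g=3 f=6, (1,4) g=4 f=6]; closed=[(0,1), (0,2), (0,3), (0,4)]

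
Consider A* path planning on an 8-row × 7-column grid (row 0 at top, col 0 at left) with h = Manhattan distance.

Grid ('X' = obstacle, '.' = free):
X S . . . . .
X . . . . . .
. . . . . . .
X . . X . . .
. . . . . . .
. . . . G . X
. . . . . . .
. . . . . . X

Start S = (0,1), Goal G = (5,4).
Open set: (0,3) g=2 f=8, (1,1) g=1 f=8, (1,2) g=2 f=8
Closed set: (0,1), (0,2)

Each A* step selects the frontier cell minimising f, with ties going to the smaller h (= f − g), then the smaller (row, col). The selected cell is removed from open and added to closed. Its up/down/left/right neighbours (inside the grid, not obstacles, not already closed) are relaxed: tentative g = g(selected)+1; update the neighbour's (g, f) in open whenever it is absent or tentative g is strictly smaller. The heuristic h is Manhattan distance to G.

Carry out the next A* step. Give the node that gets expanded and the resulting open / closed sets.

step 1: expand (0,3) (f=8, h=6) → closed; open now [(0,4) g=3 f=8, (1,1) g=1 f=8, (1,2) g=2 f=8, (1,3) g=3 f=8]

expanded=(0,3); open=[(0,4) g=3 f=8, (1,1) g=1 f=8, (1,2) g=2 f=8, (1,3) g=3 f=8]; closed=[(0,1), (0,2), (0,3)]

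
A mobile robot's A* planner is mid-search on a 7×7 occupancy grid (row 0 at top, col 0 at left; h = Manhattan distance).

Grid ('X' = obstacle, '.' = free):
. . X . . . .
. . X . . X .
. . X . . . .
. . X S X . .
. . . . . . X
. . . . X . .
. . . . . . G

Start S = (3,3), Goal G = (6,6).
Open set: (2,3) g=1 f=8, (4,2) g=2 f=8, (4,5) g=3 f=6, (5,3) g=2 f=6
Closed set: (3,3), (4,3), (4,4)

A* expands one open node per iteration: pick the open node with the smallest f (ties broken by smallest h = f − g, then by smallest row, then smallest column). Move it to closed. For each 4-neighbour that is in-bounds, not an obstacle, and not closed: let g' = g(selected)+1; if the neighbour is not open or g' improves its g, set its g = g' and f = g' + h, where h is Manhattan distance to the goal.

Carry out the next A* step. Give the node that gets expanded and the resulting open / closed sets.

step 1: expand (4,5) (f=6, h=3) → closed; open now [(2,3) g=1 f=8, (3,5) g=4 f=8, (4,2) g=2 f=8, (5,3) g=2 f=6, (5,5) g=4 f=6]

expanded=(4,5); open=[(2,3) g=1 f=8, (3,5) g=4 f=8, (4,2) g=2 f=8, (5,3) g=2 f=6, (5,5) g=4 f=6]; closed=[(3,3), (4,3), (4,4), (4,5)]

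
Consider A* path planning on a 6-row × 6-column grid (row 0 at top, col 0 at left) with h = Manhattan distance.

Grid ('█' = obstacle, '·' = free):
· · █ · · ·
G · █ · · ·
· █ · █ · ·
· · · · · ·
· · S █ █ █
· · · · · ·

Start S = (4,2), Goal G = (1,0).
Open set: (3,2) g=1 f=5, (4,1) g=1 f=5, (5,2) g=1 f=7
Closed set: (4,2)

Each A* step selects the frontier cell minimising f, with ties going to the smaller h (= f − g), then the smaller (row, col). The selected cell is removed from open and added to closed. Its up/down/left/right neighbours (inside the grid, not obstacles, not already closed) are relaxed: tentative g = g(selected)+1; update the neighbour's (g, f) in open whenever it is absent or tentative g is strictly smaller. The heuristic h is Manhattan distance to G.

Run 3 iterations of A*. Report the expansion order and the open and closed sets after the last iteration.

step 1: expand (3,2) (f=5, h=4) → closed; open now [(2,2) g=2 f=5, (3,1) g=2 f=5, (3,3) g=2 f=7, (4,1) g=1 f=5, (5,2) g=1 f=7]
step 2: expand (2,2) (f=5, h=3) → closed; open now [(3,1) g=2 f=5, (3,3) g=2 f=7, (4,1) g=1 f=5, (5,2) g=1 f=7]
step 3: expand (3,1) (f=5, h=3) → closed; open now [(3,0) g=3 f=5, (3,3) g=2 f=7, (4,1) g=1 f=5, (5,2) g=1 f=7]

order=[(3,2) → (2,2) → (3,1)]; open=[(3,0) g=3 f=5, (3,3) g=2 f=7, (4,1) g=1 f=5, (5,2) g=1 f=7]; closed=[(2,2), (3,1), (3,2), (4,2)]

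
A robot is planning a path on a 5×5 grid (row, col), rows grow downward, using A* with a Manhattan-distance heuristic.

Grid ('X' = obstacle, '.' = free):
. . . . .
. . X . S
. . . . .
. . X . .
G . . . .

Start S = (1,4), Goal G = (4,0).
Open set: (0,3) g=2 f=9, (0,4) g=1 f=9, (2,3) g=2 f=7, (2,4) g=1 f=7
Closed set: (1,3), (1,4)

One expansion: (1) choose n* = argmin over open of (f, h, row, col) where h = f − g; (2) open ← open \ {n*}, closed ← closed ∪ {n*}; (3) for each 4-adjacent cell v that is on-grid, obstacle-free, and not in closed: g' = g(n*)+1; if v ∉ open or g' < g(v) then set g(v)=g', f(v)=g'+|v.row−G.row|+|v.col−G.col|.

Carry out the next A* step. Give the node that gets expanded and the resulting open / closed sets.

expanded=(2,3); open=[(0,3) g=2 f=9, (0,4) g=1 f=9, (2,2) g=3 f=7, (2,4) g=1 f=7, (3,3) g=3 f=7]; closed=[(1,3), (1,4), (2,3)]

step 1: expand (2,3) (f=7, h=5) → closed; open now [(0,3) g=2 f=9, (0,4) g=1 f=9, (2,2) g=3 f=7, (2,4) g=1 f=7, (3,3) g=3 f=7]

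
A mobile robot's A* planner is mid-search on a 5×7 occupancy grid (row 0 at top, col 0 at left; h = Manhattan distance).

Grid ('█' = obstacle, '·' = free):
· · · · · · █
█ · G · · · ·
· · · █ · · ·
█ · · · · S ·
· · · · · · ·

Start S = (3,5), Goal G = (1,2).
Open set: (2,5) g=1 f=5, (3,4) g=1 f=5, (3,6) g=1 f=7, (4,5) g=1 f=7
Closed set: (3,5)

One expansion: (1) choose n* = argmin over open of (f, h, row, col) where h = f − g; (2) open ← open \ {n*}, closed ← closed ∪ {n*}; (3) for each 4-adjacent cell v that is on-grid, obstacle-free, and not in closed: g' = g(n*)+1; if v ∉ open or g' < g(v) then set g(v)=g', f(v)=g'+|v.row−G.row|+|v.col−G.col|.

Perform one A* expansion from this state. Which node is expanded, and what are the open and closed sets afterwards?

expanded=(2,5); open=[(1,5) g=2 f=5, (2,4) g=2 f=5, (2,6) g=2 f=7, (3,4) g=1 f=5, (3,6) g=1 f=7, (4,5) g=1 f=7]; closed=[(2,5), (3,5)]

step 1: expand (2,5) (f=5, h=4) → closed; open now [(1,5) g=2 f=5, (2,4) g=2 f=5, (2,6) g=2 f=7, (3,4) g=1 f=5, (3,6) g=1 f=7, (4,5) g=1 f=7]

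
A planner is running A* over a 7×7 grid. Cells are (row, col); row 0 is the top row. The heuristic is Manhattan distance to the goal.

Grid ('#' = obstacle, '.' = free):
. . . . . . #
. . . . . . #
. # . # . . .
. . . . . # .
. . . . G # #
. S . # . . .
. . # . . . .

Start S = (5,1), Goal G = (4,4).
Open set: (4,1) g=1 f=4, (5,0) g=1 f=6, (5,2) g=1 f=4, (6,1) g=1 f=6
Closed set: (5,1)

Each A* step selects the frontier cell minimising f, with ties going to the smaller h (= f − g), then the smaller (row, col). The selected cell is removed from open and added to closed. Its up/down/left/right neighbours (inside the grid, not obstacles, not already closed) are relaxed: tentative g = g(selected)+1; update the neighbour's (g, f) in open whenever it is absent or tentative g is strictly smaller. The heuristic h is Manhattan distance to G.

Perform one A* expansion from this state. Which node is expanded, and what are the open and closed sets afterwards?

step 1: expand (4,1) (f=4, h=3) → closed; open now [(3,1) g=2 f=6, (4,0) g=2 f=6, (4,2) g=2 f=4, (5,0) g=1 f=6, (5,2) g=1 f=4, (6,1) g=1 f=6]

expanded=(4,1); open=[(3,1) g=2 f=6, (4,0) g=2 f=6, (4,2) g=2 f=4, (5,0) g=1 f=6, (5,2) g=1 f=4, (6,1) g=1 f=6]; closed=[(4,1), (5,1)]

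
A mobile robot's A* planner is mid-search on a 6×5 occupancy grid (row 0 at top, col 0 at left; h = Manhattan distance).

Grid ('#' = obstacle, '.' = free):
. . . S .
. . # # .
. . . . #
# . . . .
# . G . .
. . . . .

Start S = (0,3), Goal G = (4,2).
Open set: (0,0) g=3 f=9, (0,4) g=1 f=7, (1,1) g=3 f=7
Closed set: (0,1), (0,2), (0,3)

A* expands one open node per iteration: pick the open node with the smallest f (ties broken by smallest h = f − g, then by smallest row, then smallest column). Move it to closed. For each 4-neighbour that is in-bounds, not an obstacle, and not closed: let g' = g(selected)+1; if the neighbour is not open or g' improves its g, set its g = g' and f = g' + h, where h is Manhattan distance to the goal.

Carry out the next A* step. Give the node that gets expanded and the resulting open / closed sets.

step 1: expand (1,1) (f=7, h=4) → closed; open now [(0,0) g=3 f=9, (0,4) g=1 f=7, (1,0) g=4 f=9, (2,1) g=4 f=7]

expanded=(1,1); open=[(0,0) g=3 f=9, (0,4) g=1 f=7, (1,0) g=4 f=9, (2,1) g=4 f=7]; closed=[(0,1), (0,2), (0,3), (1,1)]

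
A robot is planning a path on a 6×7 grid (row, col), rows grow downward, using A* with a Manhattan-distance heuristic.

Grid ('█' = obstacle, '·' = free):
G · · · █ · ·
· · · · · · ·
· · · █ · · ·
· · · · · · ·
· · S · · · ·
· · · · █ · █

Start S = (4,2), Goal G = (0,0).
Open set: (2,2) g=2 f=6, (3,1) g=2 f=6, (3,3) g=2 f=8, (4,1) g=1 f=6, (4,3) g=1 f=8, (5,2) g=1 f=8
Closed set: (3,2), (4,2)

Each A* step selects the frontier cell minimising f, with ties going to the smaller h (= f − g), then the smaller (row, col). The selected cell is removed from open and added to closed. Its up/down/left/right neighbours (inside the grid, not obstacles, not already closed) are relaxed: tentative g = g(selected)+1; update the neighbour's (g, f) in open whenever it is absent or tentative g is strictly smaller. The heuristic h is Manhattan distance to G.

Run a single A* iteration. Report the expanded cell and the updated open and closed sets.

step 1: expand (2,2) (f=6, h=4) → closed; open now [(1,2) g=3 f=6, (2,1) g=3 f=6, (3,1) g=2 f=6, (3,3) g=2 f=8, (4,1) g=1 f=6, (4,3) g=1 f=8, (5,2) g=1 f=8]

expanded=(2,2); open=[(1,2) g=3 f=6, (2,1) g=3 f=6, (3,1) g=2 f=6, (3,3) g=2 f=8, (4,1) g=1 f=6, (4,3) g=1 f=8, (5,2) g=1 f=8]; closed=[(2,2), (3,2), (4,2)]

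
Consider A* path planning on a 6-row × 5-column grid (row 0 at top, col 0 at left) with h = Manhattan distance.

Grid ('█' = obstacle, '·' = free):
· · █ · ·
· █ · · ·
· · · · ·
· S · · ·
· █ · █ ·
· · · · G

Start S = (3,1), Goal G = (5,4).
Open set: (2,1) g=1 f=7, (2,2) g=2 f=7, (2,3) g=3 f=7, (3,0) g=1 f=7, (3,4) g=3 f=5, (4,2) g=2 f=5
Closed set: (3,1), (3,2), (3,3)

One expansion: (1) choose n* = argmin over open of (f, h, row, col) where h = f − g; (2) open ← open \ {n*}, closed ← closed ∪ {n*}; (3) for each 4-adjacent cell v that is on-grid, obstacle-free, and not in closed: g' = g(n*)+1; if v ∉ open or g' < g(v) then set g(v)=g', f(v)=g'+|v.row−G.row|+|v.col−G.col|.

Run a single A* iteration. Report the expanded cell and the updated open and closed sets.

expanded=(3,4); open=[(2,1) g=1 f=7, (2,2) g=2 f=7, (2,3) g=3 f=7, (2,4) g=4 f=7, (3,0) g=1 f=7, (4,2) g=2 f=5, (4,4) g=4 f=5]; closed=[(3,1), (3,2), (3,3), (3,4)]

step 1: expand (3,4) (f=5, h=2) → closed; open now [(2,1) g=1 f=7, (2,2) g=2 f=7, (2,3) g=3 f=7, (2,4) g=4 f=7, (3,0) g=1 f=7, (4,2) g=2 f=5, (4,4) g=4 f=5]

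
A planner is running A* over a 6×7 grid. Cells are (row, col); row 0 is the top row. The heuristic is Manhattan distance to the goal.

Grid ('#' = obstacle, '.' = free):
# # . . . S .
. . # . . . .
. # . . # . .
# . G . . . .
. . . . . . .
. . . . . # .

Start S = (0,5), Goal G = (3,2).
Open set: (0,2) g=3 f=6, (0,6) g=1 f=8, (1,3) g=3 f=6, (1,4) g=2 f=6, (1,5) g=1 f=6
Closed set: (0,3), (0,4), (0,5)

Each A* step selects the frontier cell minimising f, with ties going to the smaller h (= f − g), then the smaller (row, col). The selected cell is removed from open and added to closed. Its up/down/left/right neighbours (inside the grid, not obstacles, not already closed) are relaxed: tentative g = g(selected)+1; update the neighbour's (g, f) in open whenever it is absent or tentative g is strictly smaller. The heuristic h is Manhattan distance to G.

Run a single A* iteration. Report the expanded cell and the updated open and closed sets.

expanded=(0,2); open=[(0,6) g=1 f=8, (1,3) g=3 f=6, (1,4) g=2 f=6, (1,5) g=1 f=6]; closed=[(0,2), (0,3), (0,4), (0,5)]

step 1: expand (0,2) (f=6, h=3) → closed; open now [(0,6) g=1 f=8, (1,3) g=3 f=6, (1,4) g=2 f=6, (1,5) g=1 f=6]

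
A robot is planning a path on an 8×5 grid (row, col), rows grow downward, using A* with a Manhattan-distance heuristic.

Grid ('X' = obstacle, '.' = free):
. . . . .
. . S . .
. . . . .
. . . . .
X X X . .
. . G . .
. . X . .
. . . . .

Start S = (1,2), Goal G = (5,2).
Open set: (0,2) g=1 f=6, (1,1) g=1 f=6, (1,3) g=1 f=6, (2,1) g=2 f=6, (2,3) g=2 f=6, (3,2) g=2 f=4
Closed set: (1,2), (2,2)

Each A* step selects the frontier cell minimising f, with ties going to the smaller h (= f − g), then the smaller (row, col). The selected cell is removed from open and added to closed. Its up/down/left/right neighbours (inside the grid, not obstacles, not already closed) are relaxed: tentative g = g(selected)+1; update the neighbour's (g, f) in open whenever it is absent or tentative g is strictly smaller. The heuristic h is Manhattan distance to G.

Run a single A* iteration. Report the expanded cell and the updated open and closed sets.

step 1: expand (3,2) (f=4, h=2) → closed; open now [(0,2) g=1 f=6, (1,1) g=1 f=6, (1,3) g=1 f=6, (2,1) g=2 f=6, (2,3) g=2 f=6, (3,1) g=3 f=6, (3,3) g=3 f=6]

expanded=(3,2); open=[(0,2) g=1 f=6, (1,1) g=1 f=6, (1,3) g=1 f=6, (2,1) g=2 f=6, (2,3) g=2 f=6, (3,1) g=3 f=6, (3,3) g=3 f=6]; closed=[(1,2), (2,2), (3,2)]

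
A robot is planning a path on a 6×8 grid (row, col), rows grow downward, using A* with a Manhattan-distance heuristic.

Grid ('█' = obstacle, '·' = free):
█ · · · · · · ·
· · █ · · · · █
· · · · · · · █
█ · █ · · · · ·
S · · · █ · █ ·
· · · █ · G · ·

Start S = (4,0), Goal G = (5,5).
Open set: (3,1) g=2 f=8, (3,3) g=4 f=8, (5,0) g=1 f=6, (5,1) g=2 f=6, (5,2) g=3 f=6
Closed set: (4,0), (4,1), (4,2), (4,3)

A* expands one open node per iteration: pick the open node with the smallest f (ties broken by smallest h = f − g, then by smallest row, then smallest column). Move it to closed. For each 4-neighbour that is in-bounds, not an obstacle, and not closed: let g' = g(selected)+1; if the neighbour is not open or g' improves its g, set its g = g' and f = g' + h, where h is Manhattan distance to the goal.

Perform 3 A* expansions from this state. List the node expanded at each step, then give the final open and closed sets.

step 1: expand (5,2) (f=6, h=3) → closed; open now [(3,1) g=2 f=8, (3,3) g=4 f=8, (5,0) g=1 f=6, (5,1) g=2 f=6]
step 2: expand (5,1) (f=6, h=4) → closed; open now [(3,1) g=2 f=8, (3,3) g=4 f=8, (5,0) g=1 f=6]
step 3: expand (5,0) (f=6, h=5) → closed; open now [(3,1) g=2 f=8, (3,3) g=4 f=8]

order=[(5,2) → (5,1) → (5,0)]; open=[(3,1) g=2 f=8, (3,3) g=4 f=8]; closed=[(4,0), (4,1), (4,2), (4,3), (5,0), (5,1), (5,2)]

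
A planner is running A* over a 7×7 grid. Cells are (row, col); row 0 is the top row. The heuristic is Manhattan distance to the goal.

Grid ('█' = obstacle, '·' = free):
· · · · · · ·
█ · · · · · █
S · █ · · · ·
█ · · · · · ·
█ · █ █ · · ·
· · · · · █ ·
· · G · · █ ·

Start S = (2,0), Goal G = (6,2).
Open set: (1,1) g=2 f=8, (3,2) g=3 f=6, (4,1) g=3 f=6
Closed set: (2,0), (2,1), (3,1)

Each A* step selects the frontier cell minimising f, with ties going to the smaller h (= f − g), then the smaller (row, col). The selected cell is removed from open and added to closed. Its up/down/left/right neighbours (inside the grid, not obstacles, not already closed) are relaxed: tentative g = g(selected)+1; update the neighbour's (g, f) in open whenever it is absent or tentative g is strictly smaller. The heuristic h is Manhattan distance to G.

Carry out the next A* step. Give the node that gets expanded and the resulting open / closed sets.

expanded=(3,2); open=[(1,1) g=2 f=8, (3,3) g=4 f=8, (4,1) g=3 f=6]; closed=[(2,0), (2,1), (3,1), (3,2)]

step 1: expand (3,2) (f=6, h=3) → closed; open now [(1,1) g=2 f=8, (3,3) g=4 f=8, (4,1) g=3 f=6]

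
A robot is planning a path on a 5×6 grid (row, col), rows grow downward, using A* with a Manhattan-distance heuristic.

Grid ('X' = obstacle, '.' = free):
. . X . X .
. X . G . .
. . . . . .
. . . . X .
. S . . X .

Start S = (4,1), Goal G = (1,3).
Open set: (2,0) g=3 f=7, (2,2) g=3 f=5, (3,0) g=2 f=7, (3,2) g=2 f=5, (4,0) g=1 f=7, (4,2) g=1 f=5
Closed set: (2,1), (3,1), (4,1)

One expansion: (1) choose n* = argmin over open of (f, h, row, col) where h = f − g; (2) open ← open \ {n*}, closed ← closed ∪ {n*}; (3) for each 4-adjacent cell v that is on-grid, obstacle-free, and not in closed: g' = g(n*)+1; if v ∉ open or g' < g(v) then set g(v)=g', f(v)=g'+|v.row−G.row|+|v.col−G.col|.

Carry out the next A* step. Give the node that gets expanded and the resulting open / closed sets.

step 1: expand (2,2) (f=5, h=2) → closed; open now [(1,2) g=4 f=5, (2,0) g=3 f=7, (2,3) g=4 f=5, (3,0) g=2 f=7, (3,2) g=2 f=5, (4,0) g=1 f=7, (4,2) g=1 f=5]

expanded=(2,2); open=[(1,2) g=4 f=5, (2,0) g=3 f=7, (2,3) g=4 f=5, (3,0) g=2 f=7, (3,2) g=2 f=5, (4,0) g=1 f=7, (4,2) g=1 f=5]; closed=[(2,1), (2,2), (3,1), (4,1)]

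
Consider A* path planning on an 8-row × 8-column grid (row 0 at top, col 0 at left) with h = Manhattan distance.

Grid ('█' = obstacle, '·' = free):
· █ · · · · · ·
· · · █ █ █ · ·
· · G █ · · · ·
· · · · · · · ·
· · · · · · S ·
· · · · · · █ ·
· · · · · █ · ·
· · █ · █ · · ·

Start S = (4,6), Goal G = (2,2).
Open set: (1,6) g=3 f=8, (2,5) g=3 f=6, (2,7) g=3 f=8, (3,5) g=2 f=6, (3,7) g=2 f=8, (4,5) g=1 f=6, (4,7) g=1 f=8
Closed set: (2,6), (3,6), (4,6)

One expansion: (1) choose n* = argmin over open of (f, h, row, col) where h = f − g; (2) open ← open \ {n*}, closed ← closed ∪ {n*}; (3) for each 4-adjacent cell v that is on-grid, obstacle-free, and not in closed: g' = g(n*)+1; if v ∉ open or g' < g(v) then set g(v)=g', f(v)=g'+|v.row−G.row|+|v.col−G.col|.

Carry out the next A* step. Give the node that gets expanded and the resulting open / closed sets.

expanded=(2,5); open=[(1,6) g=3 f=8, (2,4) g=4 f=6, (2,7) g=3 f=8, (3,5) g=2 f=6, (3,7) g=2 f=8, (4,5) g=1 f=6, (4,7) g=1 f=8]; closed=[(2,5), (2,6), (3,6), (4,6)]

step 1: expand (2,5) (f=6, h=3) → closed; open now [(1,6) g=3 f=8, (2,4) g=4 f=6, (2,7) g=3 f=8, (3,5) g=2 f=6, (3,7) g=2 f=8, (4,5) g=1 f=6, (4,7) g=1 f=8]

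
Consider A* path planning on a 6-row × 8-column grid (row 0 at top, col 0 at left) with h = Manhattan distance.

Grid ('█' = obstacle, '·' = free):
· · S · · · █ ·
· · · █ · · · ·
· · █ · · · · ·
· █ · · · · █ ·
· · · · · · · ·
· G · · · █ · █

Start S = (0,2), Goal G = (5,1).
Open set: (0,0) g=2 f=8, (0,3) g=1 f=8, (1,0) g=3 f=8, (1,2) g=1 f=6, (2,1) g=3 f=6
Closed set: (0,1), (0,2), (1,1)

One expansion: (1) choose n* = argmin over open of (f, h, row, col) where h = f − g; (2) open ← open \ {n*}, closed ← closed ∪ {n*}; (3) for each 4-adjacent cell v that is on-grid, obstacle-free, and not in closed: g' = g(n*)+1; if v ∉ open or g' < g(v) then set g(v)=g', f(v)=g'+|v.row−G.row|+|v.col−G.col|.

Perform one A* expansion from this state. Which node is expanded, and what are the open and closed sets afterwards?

expanded=(2,1); open=[(0,0) g=2 f=8, (0,3) g=1 f=8, (1,0) g=3 f=8, (1,2) g=1 f=6, (2,0) g=4 f=8]; closed=[(0,1), (0,2), (1,1), (2,1)]

step 1: expand (2,1) (f=6, h=3) → closed; open now [(0,0) g=2 f=8, (0,3) g=1 f=8, (1,0) g=3 f=8, (1,2) g=1 f=6, (2,0) g=4 f=8]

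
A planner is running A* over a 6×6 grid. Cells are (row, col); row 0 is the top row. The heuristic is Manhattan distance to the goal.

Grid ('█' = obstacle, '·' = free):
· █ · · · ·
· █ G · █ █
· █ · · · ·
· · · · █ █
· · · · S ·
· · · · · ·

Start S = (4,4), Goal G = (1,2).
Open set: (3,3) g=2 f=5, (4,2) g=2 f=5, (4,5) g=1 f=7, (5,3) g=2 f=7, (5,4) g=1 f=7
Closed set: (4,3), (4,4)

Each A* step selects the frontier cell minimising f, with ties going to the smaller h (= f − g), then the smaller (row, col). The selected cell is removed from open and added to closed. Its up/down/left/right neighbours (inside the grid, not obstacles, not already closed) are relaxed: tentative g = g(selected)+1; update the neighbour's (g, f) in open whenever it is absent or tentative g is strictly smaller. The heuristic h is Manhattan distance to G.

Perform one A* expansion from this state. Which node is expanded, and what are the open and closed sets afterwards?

step 1: expand (3,3) (f=5, h=3) → closed; open now [(2,3) g=3 f=5, (3,2) g=3 f=5, (4,2) g=2 f=5, (4,5) g=1 f=7, (5,3) g=2 f=7, (5,4) g=1 f=7]

expanded=(3,3); open=[(2,3) g=3 f=5, (3,2) g=3 f=5, (4,2) g=2 f=5, (4,5) g=1 f=7, (5,3) g=2 f=7, (5,4) g=1 f=7]; closed=[(3,3), (4,3), (4,4)]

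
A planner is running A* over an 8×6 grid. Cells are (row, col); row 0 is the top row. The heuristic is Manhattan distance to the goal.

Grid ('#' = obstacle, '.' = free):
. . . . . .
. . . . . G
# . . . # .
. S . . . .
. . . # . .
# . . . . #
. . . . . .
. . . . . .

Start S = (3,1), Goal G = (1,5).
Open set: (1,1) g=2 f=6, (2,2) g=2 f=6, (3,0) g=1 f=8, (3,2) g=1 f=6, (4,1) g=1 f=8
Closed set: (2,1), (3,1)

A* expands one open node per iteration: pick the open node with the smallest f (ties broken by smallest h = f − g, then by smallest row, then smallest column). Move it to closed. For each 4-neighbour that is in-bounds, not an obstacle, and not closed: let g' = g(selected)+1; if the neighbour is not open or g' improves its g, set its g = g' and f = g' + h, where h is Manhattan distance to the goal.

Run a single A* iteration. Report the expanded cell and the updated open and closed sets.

step 1: expand (1,1) (f=6, h=4) → closed; open now [(0,1) g=3 f=8, (1,0) g=3 f=8, (1,2) g=3 f=6, (2,2) g=2 f=6, (3,0) g=1 f=8, (3,2) g=1 f=6, (4,1) g=1 f=8]

expanded=(1,1); open=[(0,1) g=3 f=8, (1,0) g=3 f=8, (1,2) g=3 f=6, (2,2) g=2 f=6, (3,0) g=1 f=8, (3,2) g=1 f=6, (4,1) g=1 f=8]; closed=[(1,1), (2,1), (3,1)]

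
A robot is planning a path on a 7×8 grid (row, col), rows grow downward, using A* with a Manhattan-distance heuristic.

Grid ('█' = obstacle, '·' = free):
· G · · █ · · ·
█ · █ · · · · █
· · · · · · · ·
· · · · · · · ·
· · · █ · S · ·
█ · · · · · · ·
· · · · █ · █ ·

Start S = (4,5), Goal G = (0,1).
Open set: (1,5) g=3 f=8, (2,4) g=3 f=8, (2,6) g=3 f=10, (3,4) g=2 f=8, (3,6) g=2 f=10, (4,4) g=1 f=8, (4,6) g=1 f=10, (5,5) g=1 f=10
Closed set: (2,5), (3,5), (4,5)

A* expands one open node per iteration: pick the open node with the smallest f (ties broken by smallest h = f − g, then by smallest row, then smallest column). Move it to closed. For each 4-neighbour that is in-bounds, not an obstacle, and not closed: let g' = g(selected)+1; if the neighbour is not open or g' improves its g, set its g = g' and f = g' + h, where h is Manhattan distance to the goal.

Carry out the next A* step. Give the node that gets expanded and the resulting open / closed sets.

step 1: expand (1,5) (f=8, h=5) → closed; open now [(0,5) g=4 f=8, (1,4) g=4 f=8, (1,6) g=4 f=10, (2,4) g=3 f=8, (2,6) g=3 f=10, (3,4) g=2 f=8, (3,6) g=2 f=10, (4,4) g=1 f=8, (4,6) g=1 f=10, (5,5) g=1 f=10]

expanded=(1,5); open=[(0,5) g=4 f=8, (1,4) g=4 f=8, (1,6) g=4 f=10, (2,4) g=3 f=8, (2,6) g=3 f=10, (3,4) g=2 f=8, (3,6) g=2 f=10, (4,4) g=1 f=8, (4,6) g=1 f=10, (5,5) g=1 f=10]; closed=[(1,5), (2,5), (3,5), (4,5)]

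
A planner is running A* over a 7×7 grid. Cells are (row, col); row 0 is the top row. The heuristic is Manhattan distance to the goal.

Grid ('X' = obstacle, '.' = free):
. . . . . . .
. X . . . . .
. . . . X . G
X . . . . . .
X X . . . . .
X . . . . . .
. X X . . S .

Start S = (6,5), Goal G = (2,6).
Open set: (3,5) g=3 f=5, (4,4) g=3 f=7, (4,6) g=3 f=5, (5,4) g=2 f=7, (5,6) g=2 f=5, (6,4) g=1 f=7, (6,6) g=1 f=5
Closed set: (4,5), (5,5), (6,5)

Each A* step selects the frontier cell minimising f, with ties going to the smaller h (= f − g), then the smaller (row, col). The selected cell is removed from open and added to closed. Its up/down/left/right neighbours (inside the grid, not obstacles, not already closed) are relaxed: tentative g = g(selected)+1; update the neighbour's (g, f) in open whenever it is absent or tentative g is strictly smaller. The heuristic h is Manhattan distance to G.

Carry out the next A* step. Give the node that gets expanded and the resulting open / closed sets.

expanded=(3,5); open=[(2,5) g=4 f=5, (3,4) g=4 f=7, (3,6) g=4 f=5, (4,4) g=3 f=7, (4,6) g=3 f=5, (5,4) g=2 f=7, (5,6) g=2 f=5, (6,4) g=1 f=7, (6,6) g=1 f=5]; closed=[(3,5), (4,5), (5,5), (6,5)]

step 1: expand (3,5) (f=5, h=2) → closed; open now [(2,5) g=4 f=5, (3,4) g=4 f=7, (3,6) g=4 f=5, (4,4) g=3 f=7, (4,6) g=3 f=5, (5,4) g=2 f=7, (5,6) g=2 f=5, (6,4) g=1 f=7, (6,6) g=1 f=5]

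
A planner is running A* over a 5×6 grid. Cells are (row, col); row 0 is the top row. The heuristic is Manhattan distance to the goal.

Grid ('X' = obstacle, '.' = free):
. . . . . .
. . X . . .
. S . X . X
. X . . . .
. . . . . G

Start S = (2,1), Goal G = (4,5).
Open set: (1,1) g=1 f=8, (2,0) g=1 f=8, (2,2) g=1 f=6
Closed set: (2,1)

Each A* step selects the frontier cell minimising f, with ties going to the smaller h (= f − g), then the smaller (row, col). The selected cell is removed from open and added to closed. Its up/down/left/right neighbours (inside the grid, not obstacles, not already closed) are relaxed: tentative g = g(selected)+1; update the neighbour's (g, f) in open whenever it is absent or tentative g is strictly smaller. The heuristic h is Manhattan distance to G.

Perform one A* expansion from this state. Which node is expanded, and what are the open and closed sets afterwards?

expanded=(2,2); open=[(1,1) g=1 f=8, (2,0) g=1 f=8, (3,2) g=2 f=6]; closed=[(2,1), (2,2)]

step 1: expand (2,2) (f=6, h=5) → closed; open now [(1,1) g=1 f=8, (2,0) g=1 f=8, (3,2) g=2 f=6]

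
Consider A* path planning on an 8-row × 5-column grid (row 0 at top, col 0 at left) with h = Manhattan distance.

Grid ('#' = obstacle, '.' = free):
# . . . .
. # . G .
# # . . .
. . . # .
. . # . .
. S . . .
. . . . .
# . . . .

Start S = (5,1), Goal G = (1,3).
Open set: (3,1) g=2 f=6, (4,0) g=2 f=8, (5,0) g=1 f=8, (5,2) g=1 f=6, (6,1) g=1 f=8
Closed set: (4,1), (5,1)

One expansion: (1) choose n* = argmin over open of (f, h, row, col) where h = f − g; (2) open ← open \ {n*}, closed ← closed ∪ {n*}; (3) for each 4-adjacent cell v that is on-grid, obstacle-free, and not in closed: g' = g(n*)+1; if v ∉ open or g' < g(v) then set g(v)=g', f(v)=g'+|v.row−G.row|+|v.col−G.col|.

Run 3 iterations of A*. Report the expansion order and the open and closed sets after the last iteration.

order=[(3,1) → (3,2) → (2,2)]; open=[(1,2) g=5 f=6, (2,3) g=5 f=6, (3,0) g=3 f=8, (4,0) g=2 f=8, (5,0) g=1 f=8, (5,2) g=1 f=6, (6,1) g=1 f=8]; closed=[(2,2), (3,1), (3,2), (4,1), (5,1)]

step 1: expand (3,1) (f=6, h=4) → closed; open now [(3,0) g=3 f=8, (3,2) g=3 f=6, (4,0) g=2 f=8, (5,0) g=1 f=8, (5,2) g=1 f=6, (6,1) g=1 f=8]
step 2: expand (3,2) (f=6, h=3) → closed; open now [(2,2) g=4 f=6, (3,0) g=3 f=8, (4,0) g=2 f=8, (5,0) g=1 f=8, (5,2) g=1 f=6, (6,1) g=1 f=8]
step 3: expand (2,2) (f=6, h=2) → closed; open now [(1,2) g=5 f=6, (2,3) g=5 f=6, (3,0) g=3 f=8, (4,0) g=2 f=8, (5,0) g=1 f=8, (5,2) g=1 f=6, (6,1) g=1 f=8]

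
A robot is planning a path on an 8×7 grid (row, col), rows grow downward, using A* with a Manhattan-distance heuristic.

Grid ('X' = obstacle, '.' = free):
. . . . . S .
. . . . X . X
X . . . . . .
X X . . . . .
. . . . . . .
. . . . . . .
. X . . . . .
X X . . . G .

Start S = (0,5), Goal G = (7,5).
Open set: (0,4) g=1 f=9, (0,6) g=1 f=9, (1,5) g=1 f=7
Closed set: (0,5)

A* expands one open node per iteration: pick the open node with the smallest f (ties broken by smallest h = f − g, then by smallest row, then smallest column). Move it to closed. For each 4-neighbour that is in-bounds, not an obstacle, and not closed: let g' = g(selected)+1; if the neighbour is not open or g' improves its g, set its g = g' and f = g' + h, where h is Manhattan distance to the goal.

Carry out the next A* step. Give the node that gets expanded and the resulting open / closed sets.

expanded=(1,5); open=[(0,4) g=1 f=9, (0,6) g=1 f=9, (2,5) g=2 f=7]; closed=[(0,5), (1,5)]

step 1: expand (1,5) (f=7, h=6) → closed; open now [(0,4) g=1 f=9, (0,6) g=1 f=9, (2,5) g=2 f=7]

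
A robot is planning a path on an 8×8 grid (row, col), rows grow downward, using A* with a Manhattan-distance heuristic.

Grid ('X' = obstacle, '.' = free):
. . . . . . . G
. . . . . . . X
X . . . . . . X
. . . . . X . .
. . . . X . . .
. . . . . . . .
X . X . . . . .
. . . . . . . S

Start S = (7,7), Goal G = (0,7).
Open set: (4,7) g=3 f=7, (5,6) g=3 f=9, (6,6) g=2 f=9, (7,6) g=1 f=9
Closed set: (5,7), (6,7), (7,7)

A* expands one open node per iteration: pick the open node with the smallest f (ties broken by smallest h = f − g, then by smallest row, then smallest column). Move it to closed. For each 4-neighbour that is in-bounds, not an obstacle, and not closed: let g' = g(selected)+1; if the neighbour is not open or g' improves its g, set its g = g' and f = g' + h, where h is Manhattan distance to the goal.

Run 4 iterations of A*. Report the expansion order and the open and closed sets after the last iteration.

order=[(4,7) → (3,7) → (3,6) → (2,6)]; open=[(1,6) g=7 f=9, (2,5) g=7 f=11, (4,6) g=4 f=9, (5,6) g=3 f=9, (6,6) g=2 f=9, (7,6) g=1 f=9]; closed=[(2,6), (3,6), (3,7), (4,7), (5,7), (6,7), (7,7)]

step 1: expand (4,7) (f=7, h=4) → closed; open now [(3,7) g=4 f=7, (4,6) g=4 f=9, (5,6) g=3 f=9, (6,6) g=2 f=9, (7,6) g=1 f=9]
step 2: expand (3,7) (f=7, h=3) → closed; open now [(3,6) g=5 f=9, (4,6) g=4 f=9, (5,6) g=3 f=9, (6,6) g=2 f=9, (7,6) g=1 f=9]
step 3: expand (3,6) (f=9, h=4) → closed; open now [(2,6) g=6 f=9, (4,6) g=4 f=9, (5,6) g=3 f=9, (6,6) g=2 f=9, (7,6) g=1 f=9]
step 4: expand (2,6) (f=9, h=3) → closed; open now [(1,6) g=7 f=9, (2,5) g=7 f=11, (4,6) g=4 f=9, (5,6) g=3 f=9, (6,6) g=2 f=9, (7,6) g=1 f=9]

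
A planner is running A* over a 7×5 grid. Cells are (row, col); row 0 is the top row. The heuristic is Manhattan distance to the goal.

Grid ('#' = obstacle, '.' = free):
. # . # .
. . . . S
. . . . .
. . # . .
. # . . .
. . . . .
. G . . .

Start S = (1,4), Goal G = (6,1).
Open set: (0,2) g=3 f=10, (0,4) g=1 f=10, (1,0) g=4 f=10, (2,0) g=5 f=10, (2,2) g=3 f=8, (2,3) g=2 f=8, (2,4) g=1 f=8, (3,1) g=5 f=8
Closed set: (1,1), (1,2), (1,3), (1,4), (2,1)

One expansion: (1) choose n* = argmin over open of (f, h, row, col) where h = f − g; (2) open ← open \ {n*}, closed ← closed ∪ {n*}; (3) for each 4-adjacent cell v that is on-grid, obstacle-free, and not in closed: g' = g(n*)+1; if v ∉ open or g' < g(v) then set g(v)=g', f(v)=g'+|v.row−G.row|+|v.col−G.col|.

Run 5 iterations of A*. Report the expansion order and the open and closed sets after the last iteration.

order=[(3,1) → (2,2) → (2,3) → (3,3) → (4,3)]; open=[(0,2) g=3 f=10, (0,4) g=1 f=10, (1,0) g=4 f=10, (2,0) g=5 f=10, (2,4) g=1 f=8, (3,0) g=6 f=10, (3,4) g=4 f=10, (4,2) g=5 f=8, (4,4) g=5 f=10, (5,3) g=5 f=8]; closed=[(1,1), (1,2), (1,3), (1,4), (2,1), (2,2), (2,3), (3,1), (3,3), (4,3)]

step 1: expand (3,1) (f=8, h=3) → closed; open now [(0,2) g=3 f=10, (0,4) g=1 f=10, (1,0) g=4 f=10, (2,0) g=5 f=10, (2,2) g=3 f=8, (2,3) g=2 f=8, (2,4) g=1 f=8, (3,0) g=6 f=10]
step 2: expand (2,2) (f=8, h=5) → closed; open now [(0,2) g=3 f=10, (0,4) g=1 f=10, (1,0) g=4 f=10, (2,0) g=5 f=10, (2,3) g=2 f=8, (2,4) g=1 f=8, (3,0) g=6 f=10]
step 3: expand (2,3) (f=8, h=6) → closed; open now [(0,2) g=3 f=10, (0,4) g=1 f=10, (1,0) g=4 f=10, (2,0) g=5 f=10, (2,4) g=1 f=8, (3,0) g=6 f=10, (3,3) g=3 f=8]
step 4: expand (3,3) (f=8, h=5) → closed; open now [(0,2) g=3 f=10, (0,4) g=1 f=10, (1,0) g=4 f=10, (2,0) g=5 f=10, (2,4) g=1 f=8, (3,0) g=6 f=10, (3,4) g=4 f=10, (4,3) g=4 f=8]
step 5: expand (4,3) (f=8, h=4) → closed; open now [(0,2) g=3 f=10, (0,4) g=1 f=10, (1,0) g=4 f=10, (2,0) g=5 f=10, (2,4) g=1 f=8, (3,0) g=6 f=10, (3,4) g=4 f=10, (4,2) g=5 f=8, (4,4) g=5 f=10, (5,3) g=5 f=8]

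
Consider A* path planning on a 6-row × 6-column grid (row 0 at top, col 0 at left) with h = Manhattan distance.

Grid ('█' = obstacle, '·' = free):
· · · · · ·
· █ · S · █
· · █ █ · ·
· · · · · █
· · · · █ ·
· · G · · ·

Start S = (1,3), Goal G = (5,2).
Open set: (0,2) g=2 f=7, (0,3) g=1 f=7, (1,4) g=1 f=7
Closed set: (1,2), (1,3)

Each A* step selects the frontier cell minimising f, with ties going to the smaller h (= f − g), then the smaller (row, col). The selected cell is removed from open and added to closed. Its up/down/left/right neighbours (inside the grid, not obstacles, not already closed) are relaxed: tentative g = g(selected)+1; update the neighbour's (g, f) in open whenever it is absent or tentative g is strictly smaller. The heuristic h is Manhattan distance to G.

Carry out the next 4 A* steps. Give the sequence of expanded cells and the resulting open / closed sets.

step 1: expand (0,2) (f=7, h=5) → closed; open now [(0,1) g=3 f=9, (0,3) g=1 f=7, (1,4) g=1 f=7]
step 2: expand (0,3) (f=7, h=6) → closed; open now [(0,1) g=3 f=9, (0,4) g=2 f=9, (1,4) g=1 f=7]
step 3: expand (1,4) (f=7, h=6) → closed; open now [(0,1) g=3 f=9, (0,4) g=2 f=9, (2,4) g=2 f=7]
step 4: expand (2,4) (f=7, h=5) → closed; open now [(0,1) g=3 f=9, (0,4) g=2 f=9, (2,5) g=3 f=9, (3,4) g=3 f=7]

order=[(0,2) → (0,3) → (1,4) → (2,4)]; open=[(0,1) g=3 f=9, (0,4) g=2 f=9, (2,5) g=3 f=9, (3,4) g=3 f=7]; closed=[(0,2), (0,3), (1,2), (1,3), (1,4), (2,4)]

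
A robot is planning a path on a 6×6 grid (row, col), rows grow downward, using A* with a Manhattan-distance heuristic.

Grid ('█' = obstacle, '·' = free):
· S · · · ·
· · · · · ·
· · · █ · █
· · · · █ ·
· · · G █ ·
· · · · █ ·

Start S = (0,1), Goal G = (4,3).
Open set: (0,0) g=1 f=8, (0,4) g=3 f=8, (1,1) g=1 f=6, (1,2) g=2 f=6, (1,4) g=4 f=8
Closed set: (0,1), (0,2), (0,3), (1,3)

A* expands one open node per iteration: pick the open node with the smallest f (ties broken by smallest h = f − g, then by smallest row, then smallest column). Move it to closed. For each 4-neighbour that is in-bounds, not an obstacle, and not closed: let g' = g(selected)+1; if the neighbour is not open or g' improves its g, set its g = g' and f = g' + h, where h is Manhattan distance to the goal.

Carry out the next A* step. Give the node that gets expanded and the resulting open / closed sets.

expanded=(1,2); open=[(0,0) g=1 f=8, (0,4) g=3 f=8, (1,1) g=1 f=6, (1,4) g=4 f=8, (2,2) g=3 f=6]; closed=[(0,1), (0,2), (0,3), (1,2), (1,3)]

step 1: expand (1,2) (f=6, h=4) → closed; open now [(0,0) g=1 f=8, (0,4) g=3 f=8, (1,1) g=1 f=6, (1,4) g=4 f=8, (2,2) g=3 f=6]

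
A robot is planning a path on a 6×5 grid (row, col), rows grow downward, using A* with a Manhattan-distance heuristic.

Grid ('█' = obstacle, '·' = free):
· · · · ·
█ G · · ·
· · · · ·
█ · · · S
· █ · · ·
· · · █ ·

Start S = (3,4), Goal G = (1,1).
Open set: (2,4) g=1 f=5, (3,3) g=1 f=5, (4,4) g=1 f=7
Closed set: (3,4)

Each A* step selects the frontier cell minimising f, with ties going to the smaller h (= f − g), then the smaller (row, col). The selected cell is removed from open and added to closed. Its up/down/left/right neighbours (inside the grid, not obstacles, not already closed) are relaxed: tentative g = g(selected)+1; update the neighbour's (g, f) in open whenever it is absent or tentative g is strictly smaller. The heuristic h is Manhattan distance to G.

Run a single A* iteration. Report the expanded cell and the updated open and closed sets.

step 1: expand (2,4) (f=5, h=4) → closed; open now [(1,4) g=2 f=5, (2,3) g=2 f=5, (3,3) g=1 f=5, (4,4) g=1 f=7]

expanded=(2,4); open=[(1,4) g=2 f=5, (2,3) g=2 f=5, (3,3) g=1 f=5, (4,4) g=1 f=7]; closed=[(2,4), (3,4)]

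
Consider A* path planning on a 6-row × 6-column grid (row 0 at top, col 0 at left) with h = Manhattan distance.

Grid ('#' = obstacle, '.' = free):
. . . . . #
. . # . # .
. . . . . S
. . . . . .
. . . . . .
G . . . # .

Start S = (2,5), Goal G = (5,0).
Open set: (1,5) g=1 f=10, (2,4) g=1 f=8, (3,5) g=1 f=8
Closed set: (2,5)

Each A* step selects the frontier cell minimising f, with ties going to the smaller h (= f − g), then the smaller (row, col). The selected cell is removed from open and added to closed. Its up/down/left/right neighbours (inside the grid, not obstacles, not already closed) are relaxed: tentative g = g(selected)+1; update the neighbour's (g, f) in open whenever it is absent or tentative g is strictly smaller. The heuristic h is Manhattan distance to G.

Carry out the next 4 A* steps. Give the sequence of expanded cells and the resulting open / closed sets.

order=[(2,4) → (2,3) → (2,2) → (2,1)]; open=[(1,1) g=5 f=10, (1,3) g=3 f=10, (1,5) g=1 f=10, (2,0) g=5 f=8, (3,1) g=5 f=8, (3,2) g=4 f=8, (3,3) g=3 f=8, (3,4) g=2 f=8, (3,5) g=1 f=8]; closed=[(2,1), (2,2), (2,3), (2,4), (2,5)]

step 1: expand (2,4) (f=8, h=7) → closed; open now [(1,5) g=1 f=10, (2,3) g=2 f=8, (3,4) g=2 f=8, (3,5) g=1 f=8]
step 2: expand (2,3) (f=8, h=6) → closed; open now [(1,3) g=3 f=10, (1,5) g=1 f=10, (2,2) g=3 f=8, (3,3) g=3 f=8, (3,4) g=2 f=8, (3,5) g=1 f=8]
step 3: expand (2,2) (f=8, h=5) → closed; open now [(1,3) g=3 f=10, (1,5) g=1 f=10, (2,1) g=4 f=8, (3,2) g=4 f=8, (3,3) g=3 f=8, (3,4) g=2 f=8, (3,5) g=1 f=8]
step 4: expand (2,1) (f=8, h=4) → closed; open now [(1,1) g=5 f=10, (1,3) g=3 f=10, (1,5) g=1 f=10, (2,0) g=5 f=8, (3,1) g=5 f=8, (3,2) g=4 f=8, (3,3) g=3 f=8, (3,4) g=2 f=8, (3,5) g=1 f=8]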